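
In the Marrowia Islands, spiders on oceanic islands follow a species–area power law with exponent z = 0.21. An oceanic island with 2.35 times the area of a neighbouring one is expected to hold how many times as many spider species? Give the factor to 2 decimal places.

1.20

S₂/S₁ = (A₂/A₁)^z = 2.35^0.21
ln(S₂/S₁) = 0.21 × ln 2.35 = 0.21 × 0.8544 = 0.1794
S₂/S₁ = e^0.1794 ≈ 1.197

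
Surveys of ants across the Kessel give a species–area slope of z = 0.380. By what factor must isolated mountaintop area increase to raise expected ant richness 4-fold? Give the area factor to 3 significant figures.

38.4

(A₂/A₁)^0.38 = 4, so A₂/A₁ = 4^(1/0.38) = 4^2.632
ln(A₂/A₁) = ln 4 / 0.38 = 1.3863 / 0.38 = 3.6481
A₂/A₁ = e^3.6481 ≈ 38.4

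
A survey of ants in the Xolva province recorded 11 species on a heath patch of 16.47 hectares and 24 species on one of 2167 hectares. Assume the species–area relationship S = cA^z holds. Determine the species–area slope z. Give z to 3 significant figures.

0.160

Taking logs: ln S = ln c + z ln A, so z = (ln S₂ − ln S₁)/(ln A₂ − ln A₁).
z = ln(24/11) / ln(2167/16.47) = ln(2.182) / ln(131.6) = 0.7802 / 4.8796 = 0.1599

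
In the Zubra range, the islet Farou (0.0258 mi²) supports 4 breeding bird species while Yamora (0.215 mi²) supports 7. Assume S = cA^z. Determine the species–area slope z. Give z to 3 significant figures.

Taking logs: ln S = ln c + z ln A, so z = (ln S₂ − ln S₁)/(ln A₂ − ln A₁).
z = ln(7/4) / ln(0.215/0.0258) = ln(1.75) / ln(8.333) = 0.5596 / 2.1203 = 0.2639

0.264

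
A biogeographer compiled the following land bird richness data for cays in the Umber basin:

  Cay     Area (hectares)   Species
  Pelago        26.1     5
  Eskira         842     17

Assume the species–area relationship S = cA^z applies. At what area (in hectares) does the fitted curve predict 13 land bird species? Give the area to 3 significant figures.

z = ln(17/5) / ln(842/26.1) = 1.2238 / 3.4738 = 0.3523
c = 5 / 26.1^0.3523 = 5 / 3.155 = 1.585
A = (13/1.585)^(1/0.3523) ⇒ ln A = ln(8.204)/0.3523 = 5.9743
A = e^5.9743 ≈ 393.2 hectares

393 hectares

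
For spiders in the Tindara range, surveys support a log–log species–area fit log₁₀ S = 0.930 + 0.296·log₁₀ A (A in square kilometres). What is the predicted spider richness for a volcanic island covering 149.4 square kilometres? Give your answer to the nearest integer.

37

S = 8.511 × 149.4^0.296
ln S = ln 8.511 + 0.296 × ln 149.4 = 2.1414 + 0.296 × 5.0066 = 3.6234
S = e^3.6234 ≈ 37.46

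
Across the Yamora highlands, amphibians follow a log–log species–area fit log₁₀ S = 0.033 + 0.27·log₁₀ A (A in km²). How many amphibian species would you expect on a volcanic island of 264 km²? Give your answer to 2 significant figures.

4.9

S = 1.079 × 264^0.27 = 1.079 × 4.506 ≈ 4.862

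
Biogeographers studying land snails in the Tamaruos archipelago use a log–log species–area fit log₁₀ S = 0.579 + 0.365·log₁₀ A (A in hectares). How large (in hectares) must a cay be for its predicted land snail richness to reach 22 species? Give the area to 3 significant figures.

123 hectares

22 = 3.793 × A^0.365  ⇒  A^0.365 = 22/3.793 = 5.8
ln A = ln(5.8) / 0.365 = 1.7578 / 0.365 = 4.8160
A = e^4.8160 ≈ 123.5 hectares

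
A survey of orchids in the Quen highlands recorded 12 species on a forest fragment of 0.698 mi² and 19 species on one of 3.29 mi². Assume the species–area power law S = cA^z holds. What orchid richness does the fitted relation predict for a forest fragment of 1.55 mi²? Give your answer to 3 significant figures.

z = ln(19/12) / ln(3.29/0.698) = 0.4595 / 1.5504 = 0.2964
c = 12 / 0.698^0.2964 = 12 / 0.8989 = 13.35
S₃ = 13.35 × 1.55^0.2964 = 13.35 × 1.139 ≈ 15.2

15.2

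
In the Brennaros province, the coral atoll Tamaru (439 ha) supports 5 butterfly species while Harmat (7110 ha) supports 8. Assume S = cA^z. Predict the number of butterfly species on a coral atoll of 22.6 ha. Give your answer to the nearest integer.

z = ln(8/5) / ln(7110/439) = 0.4700 / 2.7848 = 0.1688
c = 5 / 439^0.1688 = 5 / 2.792 = 1.791
S₃ = 1.791 × 22.6^0.1688 = 1.791 × 1.693 ≈ 3.031

3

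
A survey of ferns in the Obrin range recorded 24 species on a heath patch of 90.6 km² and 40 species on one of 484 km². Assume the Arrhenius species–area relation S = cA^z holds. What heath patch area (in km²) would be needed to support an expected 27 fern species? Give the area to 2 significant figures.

z = ln(40/24) / ln(484/90.6) = 0.5108 / 1.6756 = 0.3049
c = 24 / 90.6^0.3049 = 24 / 3.95 = 6.075
A = (27/6.075)^(1/0.3049) ⇒ ln A = ln(4.444)/0.3049 = 4.8928
A = e^4.8928 ≈ 133.3 km²

130 km²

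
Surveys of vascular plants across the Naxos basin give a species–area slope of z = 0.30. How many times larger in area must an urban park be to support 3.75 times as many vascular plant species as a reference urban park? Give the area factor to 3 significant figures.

81.9

(A₂/A₁)^0.3 = 3.75, so A₂/A₁ = 3.75^(1/0.3) = 3.75^3.333
ln(A₂/A₁) = ln 3.75 / 0.3 = 1.3218 / 0.3 = 4.4059
A₂/A₁ = e^4.4059 ≈ 81.93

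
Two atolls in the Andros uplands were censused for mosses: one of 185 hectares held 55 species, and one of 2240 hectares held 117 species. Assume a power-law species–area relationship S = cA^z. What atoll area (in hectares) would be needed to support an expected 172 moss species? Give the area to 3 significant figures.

z = ln(117/55) / ln(2240/185) = 0.7548 / 2.4939 = 0.3027
c = 55 / 185^0.3027 = 55 / 4.855 = 11.33
A = (172/11.33)^(1/0.3027) ⇒ ln A = ln(15.18)/0.3027 = 8.9873
A = e^8.9873 ≈ 8001 hectares

8000 hectares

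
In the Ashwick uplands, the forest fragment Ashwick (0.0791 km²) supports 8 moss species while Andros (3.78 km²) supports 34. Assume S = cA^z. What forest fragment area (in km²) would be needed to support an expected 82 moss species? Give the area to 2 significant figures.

40 km²

z = ln(34/8) / ln(3.78/0.0791) = 1.4469 / 3.8668 = 0.3742
c = 8 / 0.0791^0.3742 = 8 / 0.387 = 20.67
A = (82/20.67)^(1/0.3742) ⇒ ln A = ln(3.967)/0.3742 = 3.6824
A = e^3.6824 ≈ 39.74 km²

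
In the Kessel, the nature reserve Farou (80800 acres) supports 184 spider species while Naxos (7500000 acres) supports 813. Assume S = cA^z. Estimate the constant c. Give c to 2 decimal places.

z = ln(S₂/S₁) / ln(A₂/A₁) = ln(813/184) / ln(7500000/80800) = 1.4858 / 4.5307 = 0.3279
c = S₁ / A₁^z = 184 / 80800^0.3279 = 184 / 40.68 = 4.524

4.52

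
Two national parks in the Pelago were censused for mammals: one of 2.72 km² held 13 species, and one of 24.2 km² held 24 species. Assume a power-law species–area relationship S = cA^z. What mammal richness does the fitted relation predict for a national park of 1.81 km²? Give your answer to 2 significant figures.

z = ln(24/13) / ln(24.2/2.72) = 0.6131 / 2.1857 = 0.2805
c = 13 / 2.72^0.2805 = 13 / 1.324 = 9.818
S₃ = 9.818 × 1.81^0.2805 = 9.818 × 1.181 ≈ 11.6

12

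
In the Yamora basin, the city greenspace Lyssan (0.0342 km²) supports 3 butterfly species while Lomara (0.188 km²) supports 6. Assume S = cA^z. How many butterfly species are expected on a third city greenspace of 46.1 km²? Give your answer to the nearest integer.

56

z = ln(6/3) / ln(0.188/0.0342) = 0.6931 / 1.7042 = 0.4067
c = 3 / 0.0342^0.4067 = 3 / 0.2534 = 11.84
S₃ = 11.84 × 46.1^0.4067 = 11.84 × 4.75 ≈ 56.24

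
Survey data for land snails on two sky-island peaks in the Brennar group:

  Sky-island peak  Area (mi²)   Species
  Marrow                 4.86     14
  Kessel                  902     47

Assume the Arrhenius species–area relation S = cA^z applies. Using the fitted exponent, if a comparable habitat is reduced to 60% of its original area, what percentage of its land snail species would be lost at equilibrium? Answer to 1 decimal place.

z = ln(47/14) / ln(902/4.86) = 1.2111 / 5.2236 = 0.2319
S_new/S_old = (A_new/A_old)^z = 0.6^0.2319 = exp(0.2319 × -0.5108) = 0.8883
Fraction lost = 1 − 0.8883 = 0.1117

11.2%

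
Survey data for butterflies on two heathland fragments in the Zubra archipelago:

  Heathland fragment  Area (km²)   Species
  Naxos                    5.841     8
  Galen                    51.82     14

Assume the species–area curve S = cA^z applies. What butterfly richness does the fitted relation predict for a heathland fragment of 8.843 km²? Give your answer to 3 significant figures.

8.90

z = ln(14/8) / ln(51.82/5.841) = 0.5596 / 2.1829 = 0.2564
c = 8 / 5.841^0.2564 = 8 / 1.572 = 5.088
S₃ = 5.088 × 8.843^0.2564 = 5.088 × 1.749 ≈ 8.897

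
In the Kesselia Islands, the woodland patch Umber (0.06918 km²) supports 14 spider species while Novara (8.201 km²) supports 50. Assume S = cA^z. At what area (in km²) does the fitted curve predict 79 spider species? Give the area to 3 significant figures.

z = ln(50/14) / ln(8.201/0.06918) = 1.2730 / 4.7753 = 0.2666
c = 14 / 0.06918^0.2666 = 14 / 0.4906 = 28.53
A = (79/28.53)^(1/0.2666) ⇒ ln A = ln(2.769)/0.2666 = 3.8202
A = e^3.8202 ≈ 45.61 km²

45.6 km²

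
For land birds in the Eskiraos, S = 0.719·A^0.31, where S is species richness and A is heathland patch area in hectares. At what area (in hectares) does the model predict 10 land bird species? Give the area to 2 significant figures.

10 = 0.719 × A^0.31  ⇒  A^0.31 = 10/0.719 = 13.91
ln A = ln(13.91) / 0.31 = 2.6325 / 0.31 = 8.4919
A = e^8.4919 ≈ 4875 hectares

4900 hectares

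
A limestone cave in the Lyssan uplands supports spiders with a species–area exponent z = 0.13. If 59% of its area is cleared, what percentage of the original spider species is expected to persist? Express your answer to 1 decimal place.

S_new/S_old = (A_new/A_old)^z = 0.41^0.13
= exp(0.13 × ln 0.41) = exp(0.13 × -0.8916) = exp(-0.1159) ≈ 0.8906

89.1%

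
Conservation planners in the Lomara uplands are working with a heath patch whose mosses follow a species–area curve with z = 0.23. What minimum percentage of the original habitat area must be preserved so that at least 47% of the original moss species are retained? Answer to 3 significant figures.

3.75%

Need (A_new/A_old)^0.23 = 0.47, so A_new/A_old = 0.47^(1/0.23) = 0.47^4.348
ln(A_new/A_old) = ln 0.47 / 0.23 = -0.7550 / 0.23 = -3.2827
A_new/A_old = e^-3.2827 ≈ 0.03753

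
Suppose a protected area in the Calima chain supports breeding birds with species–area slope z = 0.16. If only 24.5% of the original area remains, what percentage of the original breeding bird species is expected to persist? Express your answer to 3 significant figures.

S_new/S_old = (A_new/A_old)^z = 0.245^0.16
= exp(0.16 × ln 0.245) = exp(0.16 × -1.4065) = exp(-0.2250) ≈ 0.7985

79.8%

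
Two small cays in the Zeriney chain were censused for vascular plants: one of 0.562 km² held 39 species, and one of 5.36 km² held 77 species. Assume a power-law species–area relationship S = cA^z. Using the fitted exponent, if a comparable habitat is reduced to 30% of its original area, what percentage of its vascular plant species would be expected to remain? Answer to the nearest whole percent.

z = ln(77/39) / ln(5.36/0.562) = 0.6802 / 2.2552 = 0.3016
S_new/S_old = (A_new/A_old)^z = 0.3^0.3016 = exp(0.3016 × -1.2040) = 0.6955

70%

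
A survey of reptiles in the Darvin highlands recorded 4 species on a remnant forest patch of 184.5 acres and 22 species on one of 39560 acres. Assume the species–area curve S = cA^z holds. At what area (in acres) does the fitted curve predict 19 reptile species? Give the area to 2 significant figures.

25000 acres

z = ln(22/4) / ln(39560/184.5) = 1.7047 / 5.3679 = 0.3176
c = 4 / 184.5^0.3176 = 4 / 5.244 = 0.7628
A = (19/0.7628)^(1/0.3176) ⇒ ln A = ln(24.91)/0.3176 = 10.1239
A = e^10.1239 ≈ 24933 acres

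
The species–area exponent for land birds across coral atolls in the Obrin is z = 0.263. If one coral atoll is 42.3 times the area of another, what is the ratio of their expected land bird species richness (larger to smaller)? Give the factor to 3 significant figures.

2.68

S₂/S₁ = (A₂/A₁)^z = 42.3^0.263
ln(S₂/S₁) = 0.263 × ln 42.3 = 0.263 × 3.7448 = 0.9849
S₂/S₁ = e^0.9849 ≈ 2.677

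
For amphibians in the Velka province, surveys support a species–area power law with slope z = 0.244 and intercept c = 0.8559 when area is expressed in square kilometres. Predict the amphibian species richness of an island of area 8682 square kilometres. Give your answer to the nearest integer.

8 species

S = 0.8559 × 8682^0.244
ln S = ln 0.8559 + 0.244 × ln 8682 = -0.1556 + 0.244 × 9.0690 = 2.0572
S = e^2.0572 ≈ 7.824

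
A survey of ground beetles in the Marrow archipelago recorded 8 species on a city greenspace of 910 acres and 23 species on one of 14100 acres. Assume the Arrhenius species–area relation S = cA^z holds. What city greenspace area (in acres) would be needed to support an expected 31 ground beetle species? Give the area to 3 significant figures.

z = ln(23/8) / ln(14100/910) = 1.0561 / 2.7405 = 0.3854
c = 8 / 910^0.3854 = 8 / 13.81 = 0.5792
A = (31/0.5792)^(1/0.3854) ⇒ ln A = ln(53.52)/0.3854 = 10.3285
A = e^10.3285 ≈ 30593 acres

30600 acres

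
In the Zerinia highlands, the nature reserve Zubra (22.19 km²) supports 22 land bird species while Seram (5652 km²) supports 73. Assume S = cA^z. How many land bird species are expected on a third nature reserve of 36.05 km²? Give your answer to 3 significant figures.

24.4

z = ln(73/22) / ln(5652/22.19) = 1.1994 / 5.5401 = 0.2165
c = 22 / 22.19^0.2165 = 22 / 1.956 = 11.25
S₃ = 11.25 × 36.05^0.2165 = 11.25 × 2.173 ≈ 24.44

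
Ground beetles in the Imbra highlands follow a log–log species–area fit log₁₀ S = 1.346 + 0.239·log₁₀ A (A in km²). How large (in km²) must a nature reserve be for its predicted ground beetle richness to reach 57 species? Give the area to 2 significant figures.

57 = 22.18 × A^0.239  ⇒  A^0.239 = 57/22.18 = 2.57
ln A = ln(2.57) / 0.239 = 0.9438 / 0.239 = 3.9488
A = e^3.9488 ≈ 51.87 km²

52 km²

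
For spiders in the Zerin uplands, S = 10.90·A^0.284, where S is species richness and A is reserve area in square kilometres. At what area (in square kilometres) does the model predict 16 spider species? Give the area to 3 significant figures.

3.86 square kilometres

16 = 10.9 × A^0.284  ⇒  A^0.284 = 16/10.9 = 1.468
ln A = ln(1.468) / 0.284 = 0.3838 / 0.284 = 1.3515
A = e^1.3515 ≈ 3.863 square kilometres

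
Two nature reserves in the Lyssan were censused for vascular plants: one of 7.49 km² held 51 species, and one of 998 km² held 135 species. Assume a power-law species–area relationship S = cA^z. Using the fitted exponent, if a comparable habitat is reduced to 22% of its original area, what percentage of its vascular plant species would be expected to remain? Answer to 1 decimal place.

74.0%

z = ln(135/51) / ln(998/7.49) = 0.9734 / 4.8922 = 0.1990
S_new/S_old = (A_new/A_old)^z = 0.22^0.1990 = exp(0.1990 × -1.5141) = 0.7399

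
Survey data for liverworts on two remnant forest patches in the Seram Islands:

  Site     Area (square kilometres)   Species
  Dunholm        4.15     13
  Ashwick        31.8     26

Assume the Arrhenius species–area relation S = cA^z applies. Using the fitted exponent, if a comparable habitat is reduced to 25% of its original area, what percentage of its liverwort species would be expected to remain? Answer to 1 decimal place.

62.4%

z = ln(26/13) / ln(31.8/4.15) = 0.6931 / 2.0364 = 0.3404
S_new/S_old = (A_new/A_old)^z = 0.25^0.3404 = exp(0.3404 × -1.3863) = 0.6238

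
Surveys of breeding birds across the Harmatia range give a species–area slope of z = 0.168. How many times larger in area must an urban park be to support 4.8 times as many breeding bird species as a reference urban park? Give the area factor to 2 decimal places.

(A₂/A₁)^0.168 = 4.8, so A₂/A₁ = 4.8^(1/0.168) = 4.8^5.952
ln(A₂/A₁) = ln 4.8 / 0.168 = 1.5686 / 0.168 = 9.3370
A₂/A₁ = e^9.3370 ≈ 11350

11350.30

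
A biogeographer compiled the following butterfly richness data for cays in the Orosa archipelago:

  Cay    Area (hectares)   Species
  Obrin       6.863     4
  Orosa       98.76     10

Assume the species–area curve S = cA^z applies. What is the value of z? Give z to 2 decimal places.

0.34

Taking logs: ln S = ln c + z ln A, so z = (ln S₂ − ln S₁)/(ln A₂ − ln A₁).
z = ln(10/4) / ln(98.76/6.863) = ln(2.5) / ln(14.39) = 0.9163 / 2.6665 = 0.3436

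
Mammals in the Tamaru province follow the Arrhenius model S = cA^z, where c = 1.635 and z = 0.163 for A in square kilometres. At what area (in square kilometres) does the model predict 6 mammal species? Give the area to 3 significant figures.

6 = 1.635 × A^0.163  ⇒  A^0.163 = 6/1.635 = 3.67
ln A = ln(3.67) / 0.163 = 1.3001 / 0.163 = 7.9762
A = e^7.9762 ≈ 2911 square kilometres

2910 square kilometres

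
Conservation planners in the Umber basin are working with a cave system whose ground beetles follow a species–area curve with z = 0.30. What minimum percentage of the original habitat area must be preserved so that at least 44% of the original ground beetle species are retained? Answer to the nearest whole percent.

6%

Need (A_new/A_old)^0.3 = 0.44, so A_new/A_old = 0.44^(1/0.3) = 0.44^3.333
ln(A_new/A_old) = ln 0.44 / 0.3 = -0.8210 / 0.3 = -2.7366
A_new/A_old = e^-2.7366 ≈ 0.06479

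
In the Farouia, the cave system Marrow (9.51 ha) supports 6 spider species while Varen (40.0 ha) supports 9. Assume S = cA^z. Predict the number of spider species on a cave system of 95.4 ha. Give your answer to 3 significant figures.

11.5

z = ln(9/6) / ln(40/9.51) = 0.4055 / 1.4365 = 0.2823
c = 6 / 9.51^0.2823 = 6 / 1.888 = 3.177
S₃ = 3.177 × 95.4^0.2823 = 3.177 × 3.62 ≈ 11.5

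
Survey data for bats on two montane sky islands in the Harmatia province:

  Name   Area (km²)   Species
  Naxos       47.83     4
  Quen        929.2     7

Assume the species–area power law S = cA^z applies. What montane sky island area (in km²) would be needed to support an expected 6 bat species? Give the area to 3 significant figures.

410 km²

z = ln(7/4) / ln(929.2/47.83) = 0.5596 / 2.9667 = 0.1886
c = 4 / 47.83^0.1886 = 4 / 2.074 = 1.928
A = (6/1.928)^(1/0.1886) ⇒ ln A = ln(3.111)/0.1886 = 6.0171
A = e^6.0171 ≈ 410.4 km²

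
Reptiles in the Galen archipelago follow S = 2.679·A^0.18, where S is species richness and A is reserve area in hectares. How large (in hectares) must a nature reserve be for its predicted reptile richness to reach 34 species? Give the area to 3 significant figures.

34 = 2.679 × A^0.18  ⇒  A^0.18 = 34/2.679 = 12.69
ln A = ln(12.69) / 0.18 = 2.5409 / 0.18 = 14.1162
A = e^14.1162 ≈ 1350797 hectares

1350000 hectares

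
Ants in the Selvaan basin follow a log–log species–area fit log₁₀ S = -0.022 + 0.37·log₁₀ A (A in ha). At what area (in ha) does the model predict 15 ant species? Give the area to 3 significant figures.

1730 ha

15 = 0.9506 × A^0.37  ⇒  A^0.37 = 15/0.9506 = 15.78
ln A = ln(15.78) / 0.37 = 2.7587 / 0.37 = 7.4560
A = e^7.4560 ≈ 1730 ha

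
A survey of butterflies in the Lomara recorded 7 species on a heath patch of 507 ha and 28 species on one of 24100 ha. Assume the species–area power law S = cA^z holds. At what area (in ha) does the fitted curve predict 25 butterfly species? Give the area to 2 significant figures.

z = ln(28/7) / ln(24100/507) = 1.3863 / 3.8615 = 0.3590
c = 7 / 507^0.3590 = 7 / 9.357 = 0.7481
A = (25/0.7481)^(1/0.3590) ⇒ ln A = ln(33.42)/0.3590 = 9.7743
A = e^9.7743 ≈ 17576 ha

18000 ha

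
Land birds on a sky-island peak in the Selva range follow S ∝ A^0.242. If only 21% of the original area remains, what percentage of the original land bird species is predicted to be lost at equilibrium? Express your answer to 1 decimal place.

31.5%

S_new/S_old = (A_new/A_old)^z = 0.21^0.242
= exp(0.242 × ln 0.21) = exp(0.242 × -1.5606) = exp(-0.3777) ≈ 0.6855
Fraction lost = 1 − 0.6855 = 0.3145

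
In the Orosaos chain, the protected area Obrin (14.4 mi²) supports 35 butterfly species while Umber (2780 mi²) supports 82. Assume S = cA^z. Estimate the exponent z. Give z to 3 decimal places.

Taking logs: ln S = ln c + z ln A, so z = (ln S₂ − ln S₁)/(ln A₂ − ln A₁).
z = ln(82/35) / ln(2780/14.4) = ln(2.343) / ln(193.1) = 0.8514 / 5.2630 = 0.1618

0.162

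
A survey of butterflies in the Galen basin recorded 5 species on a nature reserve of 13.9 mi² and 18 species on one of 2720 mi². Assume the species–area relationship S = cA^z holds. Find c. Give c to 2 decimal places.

z = ln(S₂/S₁) / ln(A₂/A₁) = ln(18/5) / ln(2720/13.9) = 1.2809 / 5.2765 = 0.2428
c = S₁ / A₁^z = 5 / 13.9^0.2428 = 5 / 1.894 = 2.639

2.64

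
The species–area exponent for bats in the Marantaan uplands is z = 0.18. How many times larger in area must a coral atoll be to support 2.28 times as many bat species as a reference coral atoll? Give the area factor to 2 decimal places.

97.39

(A₂/A₁)^0.18 = 2.28, so A₂/A₁ = 2.28^(1/0.18) = 2.28^5.556
ln(A₂/A₁) = ln 2.28 / 0.18 = 0.8242 / 0.18 = 4.5788
A₂/A₁ = e^4.5788 ≈ 97.39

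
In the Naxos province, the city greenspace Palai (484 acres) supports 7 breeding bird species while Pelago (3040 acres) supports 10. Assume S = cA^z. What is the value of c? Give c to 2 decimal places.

2.11

z = ln(S₂/S₁) / ln(A₂/A₁) = ln(10/7) / ln(3040/484) = 0.3567 / 1.8375 = 0.1941
c = S₁ / A₁^z = 7 / 484^0.1941 = 7 / 3.32 = 2.108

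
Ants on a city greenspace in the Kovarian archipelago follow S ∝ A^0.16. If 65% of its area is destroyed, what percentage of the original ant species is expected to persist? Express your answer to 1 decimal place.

84.5%

S_new/S_old = (A_new/A_old)^z = 0.35^0.16
= exp(0.16 × ln 0.35) = exp(0.16 × -1.0498) = exp(-0.1680) ≈ 0.8454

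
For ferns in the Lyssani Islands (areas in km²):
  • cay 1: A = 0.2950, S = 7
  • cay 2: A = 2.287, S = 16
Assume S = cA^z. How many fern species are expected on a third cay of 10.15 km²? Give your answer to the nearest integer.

29

z = ln(16/7) / ln(2.287/0.295) = 0.8267 / 2.0480 = 0.4036
c = 7 / 0.295^0.4036 = 7 / 0.6109 = 11.46
S₃ = 11.46 × 10.15^0.4036 = 11.46 × 2.548 ≈ 29.2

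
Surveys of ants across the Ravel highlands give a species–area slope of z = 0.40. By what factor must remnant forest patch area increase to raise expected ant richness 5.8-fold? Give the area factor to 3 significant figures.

(A₂/A₁)^0.4 = 5.8, so A₂/A₁ = 5.8^(1/0.4) = 5.8^2.5
ln(A₂/A₁) = ln 5.8 / 0.4 = 1.7579 / 0.4 = 4.3946
A₂/A₁ = e^4.3946 ≈ 81.02

81.0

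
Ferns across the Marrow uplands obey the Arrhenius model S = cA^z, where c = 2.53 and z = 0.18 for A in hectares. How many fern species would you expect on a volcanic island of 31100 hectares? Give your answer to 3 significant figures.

S = 2.53 × 31100^0.18 = 2.53 × 6.437 ≈ 16.29

16.3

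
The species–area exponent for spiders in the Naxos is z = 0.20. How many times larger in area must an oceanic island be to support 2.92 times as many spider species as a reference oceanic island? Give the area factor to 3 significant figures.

212

(A₂/A₁)^0.2 = 2.92, so A₂/A₁ = 2.92^(1/0.2) = 2.92^5
ln(A₂/A₁) = ln 2.92 / 0.2 = 1.0716 / 0.2 = 5.3579
A₂/A₁ = e^5.3579 ≈ 212.3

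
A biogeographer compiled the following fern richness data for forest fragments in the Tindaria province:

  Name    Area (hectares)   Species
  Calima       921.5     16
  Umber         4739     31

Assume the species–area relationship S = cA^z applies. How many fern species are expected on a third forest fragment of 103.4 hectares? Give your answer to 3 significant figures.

6.61

z = ln(31/16) / ln(4739/921.5) = 0.6614 / 1.6376 = 0.4039
c = 16 / 921.5^0.4039 = 16 / 15.75 = 1.016
S₃ = 1.016 × 103.4^0.4039 = 1.016 × 6.511 ≈ 6.614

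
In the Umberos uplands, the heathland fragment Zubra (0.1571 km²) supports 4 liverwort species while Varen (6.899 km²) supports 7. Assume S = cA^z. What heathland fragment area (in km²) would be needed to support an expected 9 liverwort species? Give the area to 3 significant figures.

37.7 km²

z = ln(7/4) / ln(6.899/0.1571) = 0.5596 / 3.7822 = 0.1480
c = 4 / 0.1571^0.1480 = 4 / 0.7604 = 5.26
A = (9/5.26)^(1/0.1480) ⇒ ln A = ln(1.711)/0.1480 = 3.6299
A = e^3.6299 ≈ 37.71 km²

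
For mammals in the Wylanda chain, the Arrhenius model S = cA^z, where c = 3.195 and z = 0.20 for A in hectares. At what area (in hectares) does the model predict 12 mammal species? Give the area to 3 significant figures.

747 hectares

12 = 3.195 × A^0.2  ⇒  A^0.2 = 12/3.195 = 3.756
ln A = ln(3.756) / 0.2 = 1.3233 / 0.2 = 6.6166
A = e^6.6166 ≈ 747.4 hectares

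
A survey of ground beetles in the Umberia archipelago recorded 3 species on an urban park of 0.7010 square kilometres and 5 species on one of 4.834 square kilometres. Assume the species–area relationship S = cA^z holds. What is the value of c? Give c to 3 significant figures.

z = ln(S₂/S₁) / ln(A₂/A₁) = ln(5/3) / ln(4.834/0.701) = 0.5108 / 1.9309 = 0.2646
c = S₁ / A₁^z = 3 / 0.701^0.2646 = 3 / 0.9103 = 3.296

3.30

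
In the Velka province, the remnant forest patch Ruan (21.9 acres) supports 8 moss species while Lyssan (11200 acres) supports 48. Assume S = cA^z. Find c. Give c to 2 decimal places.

3.30

z = ln(S₂/S₁) / ln(A₂/A₁) = ln(48/8) / ln(11200/21.9) = 1.7918 / 6.2372 = 0.2873
c = S₁ / A₁^z = 8 / 21.9^0.2873 = 8 / 2.427 = 3.296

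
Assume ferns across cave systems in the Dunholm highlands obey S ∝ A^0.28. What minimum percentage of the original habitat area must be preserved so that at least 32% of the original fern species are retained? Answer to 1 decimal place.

Need (A_new/A_old)^0.28 = 0.32, so A_new/A_old = 0.32^(1/0.28) = 0.32^3.571
ln(A_new/A_old) = ln 0.32 / 0.28 = -1.1394 / 0.28 = -4.0694
A_new/A_old = e^-4.0694 ≈ 0.01709

1.7%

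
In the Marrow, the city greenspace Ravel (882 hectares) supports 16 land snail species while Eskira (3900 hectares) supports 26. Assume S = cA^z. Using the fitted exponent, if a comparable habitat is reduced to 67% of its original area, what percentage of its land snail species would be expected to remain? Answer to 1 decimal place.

87.7%

z = ln(26/16) / ln(3900/882) = 0.4855 / 1.4865 = 0.3266
S_new/S_old = (A_new/A_old)^z = 0.67^0.3266 = exp(0.3266 × -0.4005) = 0.8774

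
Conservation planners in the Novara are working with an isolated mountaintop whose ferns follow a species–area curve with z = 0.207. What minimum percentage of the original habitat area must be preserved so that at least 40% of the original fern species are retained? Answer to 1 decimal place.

1.2%

Need (A_new/A_old)^0.207 = 0.4, so A_new/A_old = 0.4^(1/0.207) = 0.4^4.831
ln(A_new/A_old) = ln 0.4 / 0.207 = -0.9163 / 0.207 = -4.4265
A_new/A_old = e^-4.4265 ≈ 0.01196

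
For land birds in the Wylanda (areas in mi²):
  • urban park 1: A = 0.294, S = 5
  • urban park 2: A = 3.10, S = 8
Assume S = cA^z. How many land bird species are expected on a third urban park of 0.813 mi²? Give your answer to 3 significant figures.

6.13

z = ln(8/5) / ln(3.1/0.294) = 0.4700 / 2.3556 = 0.1995
c = 5 / 0.294^0.1995 = 5 / 0.7833 = 6.383
S₃ = 6.383 × 0.813^0.1995 = 6.383 × 0.9595 ≈ 6.125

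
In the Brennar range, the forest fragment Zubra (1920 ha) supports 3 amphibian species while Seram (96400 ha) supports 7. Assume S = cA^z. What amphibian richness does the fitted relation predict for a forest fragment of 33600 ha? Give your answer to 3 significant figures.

z = ln(7/3) / ln(96400/1920) = 0.8473 / 3.9162 = 0.2164
c = 3 / 1920^0.2164 = 3 / 5.133 = 0.5845
S₃ = 0.5845 × 33600^0.2164 = 0.5845 × 9.535 ≈ 5.573

5.57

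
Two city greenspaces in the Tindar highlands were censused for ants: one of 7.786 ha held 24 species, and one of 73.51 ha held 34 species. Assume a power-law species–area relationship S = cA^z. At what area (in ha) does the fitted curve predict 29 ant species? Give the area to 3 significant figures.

26.4 ha

z = ln(34/24) / ln(73.51/7.786) = 0.3483 / 2.2451 = 0.1551
c = 24 / 7.786^0.1551 = 24 / 1.375 = 17.46
A = (29/17.46)^(1/0.1551) ⇒ ln A = ln(1.661)/0.1551 = 3.2721
A = e^3.2721 ≈ 26.37 ha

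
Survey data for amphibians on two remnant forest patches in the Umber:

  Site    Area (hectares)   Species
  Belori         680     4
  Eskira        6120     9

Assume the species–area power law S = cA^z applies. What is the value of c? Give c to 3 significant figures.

0.360

z = ln(S₂/S₁) / ln(A₂/A₁) = ln(9/4) / ln(6120/680) = 0.8109 / 2.1972 = 0.3691
c = S₁ / A₁^z = 4 / 680^0.3691 = 4 / 11.1 = 0.3603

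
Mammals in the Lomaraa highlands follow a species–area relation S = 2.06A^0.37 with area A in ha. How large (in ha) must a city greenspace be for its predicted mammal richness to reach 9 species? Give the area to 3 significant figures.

53.8 ha

9 = 2.06 × A^0.37  ⇒  A^0.37 = 9/2.06 = 4.369
ln A = ln(4.369) / 0.37 = 1.4745 / 0.37 = 3.9852
A = e^3.9852 ≈ 53.8 ha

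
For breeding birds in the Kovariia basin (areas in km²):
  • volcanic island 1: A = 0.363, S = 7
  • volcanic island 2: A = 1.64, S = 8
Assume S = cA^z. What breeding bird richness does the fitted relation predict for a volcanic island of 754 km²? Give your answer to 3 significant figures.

13.8

z = ln(8/7) / ln(1.64/0.363) = 0.1335 / 1.5080 = 0.0885
c = 7 / 0.363^0.0885 = 7 / 0.9142 = 7.657
S₃ = 7.657 × 754^0.0885 = 7.657 × 1.798 ≈ 13.77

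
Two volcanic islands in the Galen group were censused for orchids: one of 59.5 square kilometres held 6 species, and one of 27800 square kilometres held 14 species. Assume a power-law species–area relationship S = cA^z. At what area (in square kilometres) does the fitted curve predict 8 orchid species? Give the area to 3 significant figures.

z = ln(14/6) / ln(27800/59.5) = 0.8473 / 6.1468 = 0.1378
c = 6 / 59.5^0.1378 = 6 / 1.756 = 3.416
A = (8/3.416)^(1/0.1378) ⇒ ln A = ln(2.342)/0.1378 = 6.1730
A = e^6.1730 ≈ 479.6 square kilometres

480 square kilometres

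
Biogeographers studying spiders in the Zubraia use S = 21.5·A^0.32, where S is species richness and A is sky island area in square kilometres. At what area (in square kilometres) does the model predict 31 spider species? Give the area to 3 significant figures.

3.14 square kilometres

31 = 21.5 × A^0.32  ⇒  A^0.32 = 31/21.5 = 1.442
ln A = ln(1.442) / 0.32 = 0.3659 / 0.32 = 1.1435
A = e^1.1435 ≈ 3.138 square kilometres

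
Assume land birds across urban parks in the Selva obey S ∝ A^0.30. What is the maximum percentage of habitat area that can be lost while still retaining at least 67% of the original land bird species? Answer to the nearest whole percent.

Need (A_new/A_old)^0.3 = 0.67, so A_new/A_old = 0.67^(1/0.3) = 0.67^3.333
ln(A_new/A_old) = ln 0.67 / 0.3 = -0.4005 / 0.3 = -1.3349
A_new/A_old = e^-1.3349 ≈ 0.2632
Fraction that can be lost = 1 − 0.2632 = 0.7368

74%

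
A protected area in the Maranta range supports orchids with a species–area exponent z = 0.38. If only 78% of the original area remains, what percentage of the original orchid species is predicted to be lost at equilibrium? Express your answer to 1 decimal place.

S_new/S_old = (A_new/A_old)^z = 0.78^0.38
= exp(0.38 × ln 0.78) = exp(0.38 × -0.2485) = exp(-0.0944) ≈ 0.9099
Fraction lost = 1 − 0.9099 = 0.0901

9.0%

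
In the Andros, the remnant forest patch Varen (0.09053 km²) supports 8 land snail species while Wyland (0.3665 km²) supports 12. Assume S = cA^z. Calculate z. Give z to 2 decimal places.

Taking logs: ln S = ln c + z ln A, so z = (ln S₂ − ln S₁)/(ln A₂ − ln A₁).
z = ln(12/8) / ln(0.3665/0.09053) = ln(1.5) / ln(4.048) = 0.4055 / 1.3983 = 0.2900

0.29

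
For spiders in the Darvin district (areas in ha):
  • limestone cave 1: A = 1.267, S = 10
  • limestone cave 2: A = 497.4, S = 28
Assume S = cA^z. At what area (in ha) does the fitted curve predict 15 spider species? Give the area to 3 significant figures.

z = ln(28/10) / ln(497.4/1.267) = 1.0296 / 5.9727 = 0.1724
c = 10 / 1.267^0.1724 = 10 / 1.042 = 9.6
A = (15/9.6)^(1/0.1724) ⇒ ln A = ln(1.562)/0.1724 = 2.5887
A = e^2.5887 ≈ 13.31 ha

13.3 ha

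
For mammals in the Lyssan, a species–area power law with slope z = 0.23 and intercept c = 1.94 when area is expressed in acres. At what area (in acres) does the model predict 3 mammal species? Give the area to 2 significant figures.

6.7 acres

3 = 1.94 × A^0.23  ⇒  A^0.23 = 3/1.94 = 1.546
ln A = ln(1.546) / 0.23 = 0.4359 / 0.23 = 1.8953
A = e^1.8953 ≈ 6.655 acres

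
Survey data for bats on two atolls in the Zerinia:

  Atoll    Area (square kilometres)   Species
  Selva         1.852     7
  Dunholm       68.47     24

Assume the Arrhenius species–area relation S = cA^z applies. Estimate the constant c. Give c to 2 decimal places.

5.67

z = ln(S₂/S₁) / ln(A₂/A₁) = ln(24/7) / ln(68.47/1.852) = 1.2321 / 3.6101 = 0.3413
c = S₁ / A₁^z = 7 / 1.852^0.3413 = 7 / 1.234 = 5.672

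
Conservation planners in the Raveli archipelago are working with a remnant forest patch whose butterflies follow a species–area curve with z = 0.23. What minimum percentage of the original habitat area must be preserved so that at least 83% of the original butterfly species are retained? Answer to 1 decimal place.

44.5%

Need (A_new/A_old)^0.23 = 0.83, so A_new/A_old = 0.83^(1/0.23) = 0.83^4.348
ln(A_new/A_old) = ln 0.83 / 0.23 = -0.1863 / 0.23 = -0.8101
A_new/A_old = e^-0.8101 ≈ 0.4448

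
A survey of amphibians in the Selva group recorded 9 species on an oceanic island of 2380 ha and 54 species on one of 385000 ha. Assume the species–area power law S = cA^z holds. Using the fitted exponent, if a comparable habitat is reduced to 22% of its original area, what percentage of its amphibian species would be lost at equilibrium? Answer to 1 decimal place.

41.3%

z = ln(54/9) / ln(385000/2380) = 1.7918 / 5.0861 = 0.3523
S_new/S_old = (A_new/A_old)^z = 0.22^0.3523 = exp(0.3523 × -1.5141) = 0.5866
Fraction lost = 1 − 0.5866 = 0.4134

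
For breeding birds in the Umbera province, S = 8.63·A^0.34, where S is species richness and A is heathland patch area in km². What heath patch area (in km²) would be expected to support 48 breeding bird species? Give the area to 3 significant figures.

156 km²

48 = 8.63 × A^0.34  ⇒  A^0.34 = 48/8.63 = 5.562
ln A = ln(5.562) / 0.34 = 1.7160 / 0.34 = 5.0469
A = e^5.0469 ≈ 155.5 km²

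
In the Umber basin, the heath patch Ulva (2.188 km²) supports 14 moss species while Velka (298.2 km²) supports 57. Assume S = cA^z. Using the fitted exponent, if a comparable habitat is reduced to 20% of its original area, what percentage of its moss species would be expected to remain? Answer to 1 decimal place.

z = ln(57/14) / ln(298.2/2.188) = 1.4040 / 4.9148 = 0.2857
S_new/S_old = (A_new/A_old)^z = 0.2^0.2857 = exp(0.2857 × -1.6094) = 0.6314

63.1%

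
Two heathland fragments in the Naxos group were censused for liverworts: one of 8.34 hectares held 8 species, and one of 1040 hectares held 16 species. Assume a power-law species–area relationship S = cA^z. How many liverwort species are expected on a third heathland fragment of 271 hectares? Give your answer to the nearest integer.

13

z = ln(16/8) / ln(1040/8.34) = 0.6931 / 4.8259 = 0.1436
c = 8 / 8.34^0.1436 = 8 / 1.356 = 5.899
S₃ = 5.899 × 271^0.1436 = 5.899 × 2.236 ≈ 13.19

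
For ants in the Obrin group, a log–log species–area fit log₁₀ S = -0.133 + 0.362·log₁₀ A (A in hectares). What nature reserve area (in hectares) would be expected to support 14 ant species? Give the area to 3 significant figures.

14 = 0.7362 × A^0.362  ⇒  A^0.362 = 14/0.7362 = 19.02
ln A = ln(19.02) / 0.362 = 2.9453 / 0.362 = 8.1362
A = e^8.1362 ≈ 3416 hectares

3420 hectares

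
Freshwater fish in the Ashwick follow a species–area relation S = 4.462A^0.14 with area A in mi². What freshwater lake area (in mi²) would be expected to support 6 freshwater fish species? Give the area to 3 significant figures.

8.29 mi²

6 = 4.462 × A^0.14  ⇒  A^0.14 = 6/4.462 = 1.345
ln A = ln(1.345) / 0.14 = 0.2962 / 0.14 = 2.1154
A = e^2.1154 ≈ 8.293 mi²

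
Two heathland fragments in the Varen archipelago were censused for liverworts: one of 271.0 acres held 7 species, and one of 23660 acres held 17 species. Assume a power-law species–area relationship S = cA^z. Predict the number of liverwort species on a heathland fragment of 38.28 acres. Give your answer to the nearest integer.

z = ln(17/7) / ln(23660/271) = 0.8873 / 4.4694 = 0.1985
c = 7 / 271^0.1985 = 7 / 3.041 = 2.302
S₃ = 2.302 × 38.28^0.1985 = 2.302 × 2.062 ≈ 4.746

5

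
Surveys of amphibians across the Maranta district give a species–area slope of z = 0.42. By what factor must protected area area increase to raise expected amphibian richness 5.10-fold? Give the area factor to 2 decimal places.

48.38

(A₂/A₁)^0.42 = 5.1, so A₂/A₁ = 5.1^(1/0.42) = 5.1^2.381
ln(A₂/A₁) = ln 5.1 / 0.42 = 1.6292 / 0.42 = 3.8791
A₂/A₁ = e^3.8791 ≈ 48.38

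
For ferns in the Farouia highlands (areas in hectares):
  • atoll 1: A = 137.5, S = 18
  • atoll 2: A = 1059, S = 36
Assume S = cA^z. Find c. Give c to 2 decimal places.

z = ln(S₂/S₁) / ln(A₂/A₁) = ln(36/18) / ln(1059/137.5) = 0.6931 / 2.0415 = 0.3395
c = S₁ / A₁^z = 18 / 137.5^0.3395 = 18 / 5.321 = 3.383

3.38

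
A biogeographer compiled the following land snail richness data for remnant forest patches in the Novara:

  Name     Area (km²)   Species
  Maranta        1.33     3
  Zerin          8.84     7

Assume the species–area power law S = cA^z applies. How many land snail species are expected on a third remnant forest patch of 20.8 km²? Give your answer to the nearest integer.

10

z = ln(7/3) / ln(8.84/1.33) = 0.8473 / 1.8941 = 0.4473
c = 3 / 1.33^0.4473 = 3 / 1.136 = 2.641
S₃ = 2.641 × 20.8^0.4473 = 2.641 × 3.887 ≈ 10.26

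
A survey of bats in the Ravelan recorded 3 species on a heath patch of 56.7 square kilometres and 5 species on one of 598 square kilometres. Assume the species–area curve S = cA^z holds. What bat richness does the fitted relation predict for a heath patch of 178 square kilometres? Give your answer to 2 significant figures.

3.8

z = ln(5/3) / ln(598/56.7) = 0.5108 / 2.3558 = 0.2168
c = 3 / 56.7^0.2168 = 3 / 2.4 = 1.25
S₃ = 1.25 × 178^0.2168 = 1.25 × 3.076 ≈ 3.845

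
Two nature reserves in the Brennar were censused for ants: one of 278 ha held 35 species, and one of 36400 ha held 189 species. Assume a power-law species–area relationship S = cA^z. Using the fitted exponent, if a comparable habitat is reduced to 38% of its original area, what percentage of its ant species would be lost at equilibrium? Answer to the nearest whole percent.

z = ln(189/35) / ln(36400/278) = 1.6864 / 4.8747 = 0.3459
S_new/S_old = (A_new/A_old)^z = 0.38^0.3459 = exp(0.3459 × -0.9676) = 0.7155
Fraction lost = 1 − 0.7155 = 0.2845

28%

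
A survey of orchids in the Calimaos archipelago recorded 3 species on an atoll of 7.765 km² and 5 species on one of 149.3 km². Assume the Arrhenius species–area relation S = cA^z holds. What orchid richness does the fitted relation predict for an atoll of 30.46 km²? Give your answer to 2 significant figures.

z = ln(5/3) / ln(149.3/7.765) = 0.5108 / 2.9563 = 0.1728
c = 3 / 7.765^0.1728 = 3 / 1.425 = 2.105
S₃ = 2.105 × 30.46^0.1728 = 2.105 × 1.805 ≈ 3.799

3.8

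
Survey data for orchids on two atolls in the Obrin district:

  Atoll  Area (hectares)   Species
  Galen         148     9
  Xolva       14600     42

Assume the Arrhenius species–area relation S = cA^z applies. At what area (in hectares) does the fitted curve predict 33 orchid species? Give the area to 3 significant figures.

7110 hectares

z = ln(42/9) / ln(14600/148) = 1.5404 / 4.5916 = 0.3355
c = 9 / 148^0.3355 = 9 / 5.347 = 1.683
A = (33/1.683)^(1/0.3355) ⇒ ln A = ln(19.61)/0.3355 = 8.8700
A = e^8.8700 ≈ 7115 hectares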